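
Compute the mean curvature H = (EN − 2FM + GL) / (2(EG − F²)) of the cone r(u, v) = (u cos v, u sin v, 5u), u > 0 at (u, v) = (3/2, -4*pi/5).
H = 5*sqrt(26)/78

With E = 26, F = 0, G = u^2, L = 0, M = 0, N = 5*sqrt(26)*u^2/(26*Abs(u)), assemble
  H = (EN − 2FM + GL) / (2(EG − F²)) = 5*sqrt(26)/(52*Abs(u)).
At (u, v) = (3/2, -4*pi/5): H = 5*sqrt(26)/78.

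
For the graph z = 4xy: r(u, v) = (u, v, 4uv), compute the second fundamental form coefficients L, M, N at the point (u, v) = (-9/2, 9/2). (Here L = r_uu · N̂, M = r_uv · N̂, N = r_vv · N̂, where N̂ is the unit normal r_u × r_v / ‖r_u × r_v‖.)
L = 0;  M = 4*sqrt(649)/649;  N = 0

Compute the unit normal N̂(u, v) = (-4*v/sqrt(16*u^2 + 16*v^2 + 1), -4*u/sqrt(16*u^2 + 16*v^2 + 1), 1/sqrt(16*u^2 + 16*v^2 + 1)), and the second partials r_uu, r_uv, r_vv. Take dot products:
  L(u, v) = r_uu · N̂ = 0,
  M(u, v) = r_uv · N̂ = 4/sqrt(16*u^2 + 16*v^2 + 1),
  N(u, v) = r_vv · N̂ = 0.
Evaluating at (u, v) = (-9/2, 9/2):
  L = 0, M = 4*sqrt(649)/649, N = 0.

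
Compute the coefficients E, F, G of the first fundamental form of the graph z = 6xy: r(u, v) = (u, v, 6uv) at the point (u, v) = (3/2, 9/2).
E = 730;  F = 243;  G = 82

Partials: r_u = (1, 0, 6*v), r_v = (0, 1, 6*u). As functions of (u, v):
  E = r_u · r_u = 36*v^2 + 1,
  F = r_u · r_v = 36*u*v,
  G = r_v · r_v = 36*u^2 + 1.
Evaluating at (u, v) = (3/2, 9/2): E = 730, F = 243, G = 82.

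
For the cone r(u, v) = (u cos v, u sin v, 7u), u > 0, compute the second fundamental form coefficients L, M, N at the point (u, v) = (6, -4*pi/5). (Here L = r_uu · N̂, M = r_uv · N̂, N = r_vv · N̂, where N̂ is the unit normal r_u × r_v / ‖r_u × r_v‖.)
L = 0;  M = 0;  N = 21*sqrt(2)/5

Compute the unit normal N̂(u, v) = (-7*sqrt(2)*u*cos(v)/(10*Abs(u)), -7*sqrt(2)*u*sin(v)/(10*Abs(u)), sqrt(2)*u/(10*Abs(u))), and the second partials r_uu, r_uv, r_vv. Take dot products:
  L(u, v) = r_uu · N̂ = 0,
  M(u, v) = r_uv · N̂ = 0,
  N(u, v) = r_vv · N̂ = 7*sqrt(2)*u^2/(10*Abs(u)).
Evaluating at (u, v) = (6, -4*pi/5):
  L = 0, M = 0, N = 21*sqrt(2)/5.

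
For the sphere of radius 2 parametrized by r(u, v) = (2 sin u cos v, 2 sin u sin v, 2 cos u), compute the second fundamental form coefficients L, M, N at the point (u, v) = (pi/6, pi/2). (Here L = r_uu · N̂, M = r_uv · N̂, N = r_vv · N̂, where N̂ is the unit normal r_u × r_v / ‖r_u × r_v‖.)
L = -2;  M = 0;  N = -1/2

Compute the unit normal N̂(u, v) = (sin(u)^2*cos(v)/Abs(sin(u)), sin(u)^2*sin(v)/Abs(sin(u)), sin(2*u)/(2*Abs(sin(u)))), and the second partials r_uu, r_uv, r_vv. Take dot products:
  L(u, v) = r_uu · N̂ = -2*sin(u)/Abs(sin(u)),
  M(u, v) = r_uv · N̂ = 0,
  N(u, v) = r_vv · N̂ = -2*sin(u)^3/Abs(sin(u)).
Evaluating at (u, v) = (pi/6, pi/2):
  L = -2, M = 0, N = -1/2.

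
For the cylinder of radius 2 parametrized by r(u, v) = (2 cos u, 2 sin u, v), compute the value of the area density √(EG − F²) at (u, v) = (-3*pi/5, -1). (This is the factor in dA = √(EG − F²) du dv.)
√(EG − F²)|_{(-3*pi/5, -1)} = 2

E = 4, F = 0, G = 1, so EG − F² = 4. Taking the positive square root: √(EG − F²) = 2. At (u, v) = (-3*pi/5, -1): 2.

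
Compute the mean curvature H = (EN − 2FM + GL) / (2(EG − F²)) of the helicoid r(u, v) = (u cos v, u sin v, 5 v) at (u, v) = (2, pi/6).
H = 0

With E = 1, F = 0, G = u^2 + 25, L = 0, M = -5/sqrt(u^2 + 25), N = 0, assemble
  H = (EN − 2FM + GL) / (2(EG − F²)) = 0.
At (u, v) = (2, pi/6): H = 0.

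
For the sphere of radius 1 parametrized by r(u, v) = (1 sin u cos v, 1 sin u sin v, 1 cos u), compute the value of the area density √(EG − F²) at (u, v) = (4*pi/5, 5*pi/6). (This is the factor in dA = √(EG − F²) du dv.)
√(EG − F²)|_{(4*pi/5, 5*pi/6)} = sqrt(10 - 2*sqrt(5))/4

E = 1, F = 0, G = sin(u)^2, so EG − F² = sin(u)^2. Taking the positive square root: √(EG − F²) = Abs(sin(u)). At (u, v) = (4*pi/5, 5*pi/6): sqrt(10 - 2*sqrt(5))/4.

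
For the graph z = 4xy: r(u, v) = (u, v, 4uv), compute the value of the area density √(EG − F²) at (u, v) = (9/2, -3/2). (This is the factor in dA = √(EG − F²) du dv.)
√(EG − F²)|_{(9/2, -3/2)} = 19

E = 16*v^2 + 1, F = 16*u*v, G = 16*u^2 + 1, so EG − F² = 16*u^2 + 16*v^2 + 1. Taking the positive square root: √(EG − F²) = sqrt(16*u^2 + 16*v^2 + 1). At (u, v) = (9/2, -3/2): 19.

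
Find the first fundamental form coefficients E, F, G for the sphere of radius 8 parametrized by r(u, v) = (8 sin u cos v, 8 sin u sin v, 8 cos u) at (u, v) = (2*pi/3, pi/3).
E = 64;  F = 0;  G = 48

Partials: r_u = (8*cos(u)*cos(v), 8*sin(v)*cos(u), -8*sin(u)), r_v = (-8*sin(u)*sin(v), 8*sin(u)*cos(v), 0). As functions of (u, v):
  E = r_u · r_u = 64,
  F = r_u · r_v = 0,
  G = r_v · r_v = 64*sin(u)^2.
Evaluating at (u, v) = (2*pi/3, pi/3): E = 64, F = 0, G = 48.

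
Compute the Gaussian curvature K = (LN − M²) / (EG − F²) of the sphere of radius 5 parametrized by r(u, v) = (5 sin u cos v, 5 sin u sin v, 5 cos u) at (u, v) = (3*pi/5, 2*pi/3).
K = 1/25

Coefficients of the first fundamental form: E = 25, F = 0, G = 25*sin(u)^2.
Coefficients of the second fundamental form: L = -5*sin(u)/Abs(sin(u)), M = 0, N = -5*sin(u)^3/Abs(sin(u)).
Assemble K = (LN − M²)/(EG − F²) = 1/25. At (u, v) = (3*pi/5, 2*pi/3): K = 1/25.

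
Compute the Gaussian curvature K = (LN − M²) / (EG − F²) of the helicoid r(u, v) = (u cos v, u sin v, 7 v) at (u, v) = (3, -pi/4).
K = -49/3364

Coefficients of the first fundamental form: E = 1, F = 0, G = u^2 + 49.
Coefficients of the second fundamental form: L = 0, M = -7/sqrt(u^2 + 49), N = 0.
Assemble K = (LN − M²)/(EG − F²) = -49/(u^2 + 49)^2. At (u, v) = (3, -pi/4): K = -49/3364.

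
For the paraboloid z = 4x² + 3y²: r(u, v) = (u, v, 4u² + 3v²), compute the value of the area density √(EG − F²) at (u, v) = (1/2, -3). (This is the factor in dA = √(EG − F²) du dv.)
√(EG − F²)|_{(1/2, -3)} = sqrt(341)

E = 64*u^2 + 1, F = 48*u*v, G = 36*v^2 + 1, so EG − F² = 64*u^2 + 36*v^2 + 1. Taking the positive square root: √(EG − F²) = sqrt(64*u^2 + 36*v^2 + 1). At (u, v) = (1/2, -3): sqrt(341).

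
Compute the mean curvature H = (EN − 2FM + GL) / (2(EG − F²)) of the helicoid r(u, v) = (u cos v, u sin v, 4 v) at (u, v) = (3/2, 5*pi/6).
H = 0

With E = 1, F = 0, G = u^2 + 16, L = 0, M = -4/sqrt(u^2 + 16), N = 0, assemble
  H = (EN − 2FM + GL) / (2(EG − F²)) = 0.
At (u, v) = (3/2, 5*pi/6): H = 0.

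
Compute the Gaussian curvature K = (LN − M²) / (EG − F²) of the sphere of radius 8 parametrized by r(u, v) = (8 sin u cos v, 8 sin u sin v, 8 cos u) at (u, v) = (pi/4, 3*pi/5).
K = 1/64

Coefficients of the first fundamental form: E = 64, F = 0, G = 64*sin(u)^2.
Coefficients of the second fundamental form: L = -8*sin(u)/Abs(sin(u)), M = 0, N = -8*sin(u)^3/Abs(sin(u)).
Assemble K = (LN − M²)/(EG − F²) = 1/64. At (u, v) = (pi/4, 3*pi/5): K = 1/64.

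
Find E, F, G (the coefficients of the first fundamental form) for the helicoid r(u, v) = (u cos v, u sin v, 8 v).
E = 1;  F = 0;  G = u^2 + 64

Compute partials: r_u = (cos(v), sin(v), 0), r_v = (-u*sin(v), u*cos(v), 8). Then
  E = r_u · r_u = 1,
  F = r_u · r_v = 0,
  G = r_v · r_v = u^2 + 64.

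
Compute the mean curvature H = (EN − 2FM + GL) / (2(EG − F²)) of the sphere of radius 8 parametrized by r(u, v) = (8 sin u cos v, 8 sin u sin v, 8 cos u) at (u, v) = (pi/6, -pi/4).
H = -1/8

With E = 64, F = 0, G = 64*sin(u)^2, L = -8*sin(u)/Abs(sin(u)), M = 0, N = -8*sin(u)^3/Abs(sin(u)), assemble
  H = (EN − 2FM + GL) / (2(EG − F²)) = -sin(u)/(8*Abs(sin(u))).
At (u, v) = (pi/6, -pi/4): H = -1/8.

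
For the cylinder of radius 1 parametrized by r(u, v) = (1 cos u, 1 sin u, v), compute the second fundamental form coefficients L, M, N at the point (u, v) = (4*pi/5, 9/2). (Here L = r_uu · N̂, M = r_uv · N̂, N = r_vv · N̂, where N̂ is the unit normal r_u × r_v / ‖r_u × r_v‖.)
L = -1;  M = 0;  N = 0

Compute the unit normal N̂(u, v) = (cos(u), sin(u), 0), and the second partials r_uu, r_uv, r_vv. Take dot products:
  L(u, v) = r_uu · N̂ = -1,
  M(u, v) = r_uv · N̂ = 0,
  N(u, v) = r_vv · N̂ = 0.
Evaluating at (u, v) = (4*pi/5, 9/2):
  L = -1, M = 0, N = 0.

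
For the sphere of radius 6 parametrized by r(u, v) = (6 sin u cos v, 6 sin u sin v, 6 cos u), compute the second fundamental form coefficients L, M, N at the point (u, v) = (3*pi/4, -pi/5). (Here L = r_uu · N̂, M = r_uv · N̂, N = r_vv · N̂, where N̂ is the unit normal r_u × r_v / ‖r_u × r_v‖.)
L = -6;  M = 0;  N = -3

Compute the unit normal N̂(u, v) = (sin(u)^2*cos(v)/Abs(sin(u)), sin(u)^2*sin(v)/Abs(sin(u)), sin(2*u)/(2*Abs(sin(u)))), and the second partials r_uu, r_uv, r_vv. Take dot products:
  L(u, v) = r_uu · N̂ = -6*sin(u)/Abs(sin(u)),
  M(u, v) = r_uv · N̂ = 0,
  N(u, v) = r_vv · N̂ = -6*sin(u)^3/Abs(sin(u)).
Evaluating at (u, v) = (3*pi/4, -pi/5):
  L = -6, M = 0, N = -3.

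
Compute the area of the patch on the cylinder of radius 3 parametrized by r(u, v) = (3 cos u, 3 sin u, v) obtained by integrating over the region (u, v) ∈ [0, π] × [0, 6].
Area = 18*pi

Area = ∫∫ √(EG − F²) du dv with √(EG − F²) = 3. Integrating over [0, π] × [0, 6] gives 18*pi.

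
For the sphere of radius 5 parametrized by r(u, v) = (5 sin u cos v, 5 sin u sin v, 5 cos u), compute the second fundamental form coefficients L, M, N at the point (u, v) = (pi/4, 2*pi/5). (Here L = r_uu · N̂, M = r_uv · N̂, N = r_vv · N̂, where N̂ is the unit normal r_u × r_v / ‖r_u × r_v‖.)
L = -5;  M = 0;  N = -5/2

Compute the unit normal N̂(u, v) = (sin(u)^2*cos(v)/Abs(sin(u)), sin(u)^2*sin(v)/Abs(sin(u)), sin(2*u)/(2*Abs(sin(u)))), and the second partials r_uu, r_uv, r_vv. Take dot products:
  L(u, v) = r_uu · N̂ = -5*sin(u)/Abs(sin(u)),
  M(u, v) = r_uv · N̂ = 0,
  N(u, v) = r_vv · N̂ = -5*sin(u)^3/Abs(sin(u)).
Evaluating at (u, v) = (pi/4, 2*pi/5):
  L = -5, M = 0, N = -5/2.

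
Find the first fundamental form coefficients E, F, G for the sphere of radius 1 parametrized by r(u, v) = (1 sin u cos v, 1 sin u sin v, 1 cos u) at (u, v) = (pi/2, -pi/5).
E = 1;  F = 0;  G = 1

Partials: r_u = (cos(u)*cos(v), sin(v)*cos(u), -sin(u)), r_v = (-sin(u)*sin(v), sin(u)*cos(v), 0). As functions of (u, v):
  E = r_u · r_u = 1,
  F = r_u · r_v = 0,
  G = r_v · r_v = sin(u)^2.
Evaluating at (u, v) = (pi/2, -pi/5): E = 1, F = 0, G = 1.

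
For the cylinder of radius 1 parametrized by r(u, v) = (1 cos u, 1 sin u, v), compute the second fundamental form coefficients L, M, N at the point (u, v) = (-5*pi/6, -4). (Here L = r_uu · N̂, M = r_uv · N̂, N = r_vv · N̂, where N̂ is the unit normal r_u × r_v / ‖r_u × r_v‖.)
L = -1;  M = 0;  N = 0

Compute the unit normal N̂(u, v) = (cos(u), sin(u), 0), and the second partials r_uu, r_uv, r_vv. Take dot products:
  L(u, v) = r_uu · N̂ = -1,
  M(u, v) = r_uv · N̂ = 0,
  N(u, v) = r_vv · N̂ = 0.
Evaluating at (u, v) = (-5*pi/6, -4):
  L = -1, M = 0, N = 0.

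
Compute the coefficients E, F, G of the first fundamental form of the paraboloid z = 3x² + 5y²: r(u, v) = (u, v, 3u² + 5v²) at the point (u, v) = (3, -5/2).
E = 325;  F = -450;  G = 626

Partials: r_u = (1, 0, 6*u), r_v = (0, 1, 10*v). As functions of (u, v):
  E = r_u · r_u = 36*u^2 + 1,
  F = r_u · r_v = 60*u*v,
  G = r_v · r_v = 100*v^2 + 1.
Evaluating at (u, v) = (3, -5/2): E = 325, F = -450, G = 626.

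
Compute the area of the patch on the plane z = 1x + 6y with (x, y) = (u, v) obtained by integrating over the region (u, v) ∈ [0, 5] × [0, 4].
Area = 20*sqrt(38)

Area = ∫∫ √(EG − F²) du dv with √(EG − F²) = sqrt(38). Integrating over [0, 5] × [0, 4] gives 20*sqrt(38).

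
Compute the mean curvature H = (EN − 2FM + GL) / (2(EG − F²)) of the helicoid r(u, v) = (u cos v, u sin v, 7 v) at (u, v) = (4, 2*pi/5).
H = 0

With E = 1, F = 0, G = u^2 + 49, L = 0, M = -7/sqrt(u^2 + 49), N = 0, assemble
  H = (EN − 2FM + GL) / (2(EG − F²)) = 0.
At (u, v) = (4, 2*pi/5): H = 0.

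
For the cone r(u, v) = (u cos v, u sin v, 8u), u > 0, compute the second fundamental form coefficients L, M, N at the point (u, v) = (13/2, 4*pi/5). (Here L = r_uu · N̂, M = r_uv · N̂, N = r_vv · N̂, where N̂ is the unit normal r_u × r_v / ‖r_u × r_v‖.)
L = 0;  M = 0;  N = 4*sqrt(65)/5

Compute the unit normal N̂(u, v) = (-8*sqrt(65)*u*cos(v)/(65*Abs(u)), -8*sqrt(65)*u*sin(v)/(65*Abs(u)), sqrt(65)*u/(65*Abs(u))), and the second partials r_uu, r_uv, r_vv. Take dot products:
  L(u, v) = r_uu · N̂ = 0,
  M(u, v) = r_uv · N̂ = 0,
  N(u, v) = r_vv · N̂ = 8*sqrt(65)*u^2/(65*Abs(u)).
Evaluating at (u, v) = (13/2, 4*pi/5):
  L = 0, M = 0, N = 4*sqrt(65)/5.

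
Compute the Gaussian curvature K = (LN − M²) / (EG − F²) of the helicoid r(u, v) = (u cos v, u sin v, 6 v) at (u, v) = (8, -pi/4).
K = -9/2500

Coefficients of the first fundamental form: E = 1, F = 0, G = u^2 + 36.
Coefficients of the second fundamental form: L = 0, M = -6/sqrt(u^2 + 36), N = 0.
Assemble K = (LN − M²)/(EG − F²) = -36/(u^2 + 36)^2. At (u, v) = (8, -pi/4): K = -9/2500.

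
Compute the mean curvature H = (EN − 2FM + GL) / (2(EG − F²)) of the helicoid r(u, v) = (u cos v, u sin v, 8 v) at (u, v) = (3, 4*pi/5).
H = 0

With E = 1, F = 0, G = u^2 + 64, L = 0, M = -8/sqrt(u^2 + 64), N = 0, assemble
  H = (EN − 2FM + GL) / (2(EG − F²)) = 0.
At (u, v) = (3, 4*pi/5): H = 0.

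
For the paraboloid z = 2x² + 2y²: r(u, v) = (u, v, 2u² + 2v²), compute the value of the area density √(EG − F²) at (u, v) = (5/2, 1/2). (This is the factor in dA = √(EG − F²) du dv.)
√(EG − F²)|_{(5/2, 1/2)} = sqrt(105)

E = 16*u^2 + 1, F = 16*u*v, G = 16*v^2 + 1, so EG − F² = 16*u^2 + 16*v^2 + 1. Taking the positive square root: √(EG − F²) = sqrt(16*u^2 + 16*v^2 + 1). At (u, v) = (5/2, 1/2): sqrt(105).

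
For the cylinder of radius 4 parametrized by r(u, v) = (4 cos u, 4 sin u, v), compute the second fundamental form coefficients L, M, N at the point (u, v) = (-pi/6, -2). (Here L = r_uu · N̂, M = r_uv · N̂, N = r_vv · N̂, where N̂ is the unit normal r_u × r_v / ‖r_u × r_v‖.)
L = -4;  M = 0;  N = 0

Compute the unit normal N̂(u, v) = (cos(u), sin(u), 0), and the second partials r_uu, r_uv, r_vv. Take dot products:
  L(u, v) = r_uu · N̂ = -4,
  M(u, v) = r_uv · N̂ = 0,
  N(u, v) = r_vv · N̂ = 0.
Evaluating at (u, v) = (-pi/6, -2):
  L = -4, M = 0, N = 0.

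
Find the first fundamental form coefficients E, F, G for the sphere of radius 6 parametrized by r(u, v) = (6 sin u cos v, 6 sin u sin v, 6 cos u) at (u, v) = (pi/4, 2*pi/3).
E = 36;  F = 0;  G = 18

Partials: r_u = (6*cos(u)*cos(v), 6*sin(v)*cos(u), -6*sin(u)), r_v = (-6*sin(u)*sin(v), 6*sin(u)*cos(v), 0). As functions of (u, v):
  E = r_u · r_u = 36,
  F = r_u · r_v = 0,
  G = r_v · r_v = 36*sin(u)^2.
Evaluating at (u, v) = (pi/4, 2*pi/3): E = 36, F = 0, G = 18.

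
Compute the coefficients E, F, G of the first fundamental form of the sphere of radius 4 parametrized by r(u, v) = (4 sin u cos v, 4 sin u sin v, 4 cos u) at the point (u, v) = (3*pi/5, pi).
E = 16;  F = 0;  G = 2*sqrt(5) + 10

Partials: r_u = (4*cos(u)*cos(v), 4*sin(v)*cos(u), -4*sin(u)), r_v = (-4*sin(u)*sin(v), 4*sin(u)*cos(v), 0). As functions of (u, v):
  E = r_u · r_u = 16,
  F = r_u · r_v = 0,
  G = r_v · r_v = 16*sin(u)^2.
Evaluating at (u, v) = (3*pi/5, pi): E = 16, F = 0, G = 2*sqrt(5) + 10.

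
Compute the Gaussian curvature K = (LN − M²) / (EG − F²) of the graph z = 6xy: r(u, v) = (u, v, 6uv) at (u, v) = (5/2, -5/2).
K = -36/203401

Coefficients of the first fundamental form: E = 36*v^2 + 1, F = 36*u*v, G = 36*u^2 + 1.
Coefficients of the second fundamental form: L = 0, M = 6/sqrt(36*u^2 + 36*v^2 + 1), N = 0.
Assemble K = (LN − M²)/(EG − F²) = -36/(1296*u^4 + 2592*u^2*v^2 + 72*u^2 + 1296*v^4 + 72*v^2 + 1). At (u, v) = (5/2, -5/2): K = -36/203401.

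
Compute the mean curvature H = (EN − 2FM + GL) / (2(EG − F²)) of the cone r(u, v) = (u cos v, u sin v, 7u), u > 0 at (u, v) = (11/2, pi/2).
H = 7*sqrt(2)/110

With E = 50, F = 0, G = u^2, L = 0, M = 0, N = 7*sqrt(2)*u^2/(10*Abs(u)), assemble
  H = (EN − 2FM + GL) / (2(EG − F²)) = 7*sqrt(2)/(20*Abs(u)).
At (u, v) = (11/2, pi/2): H = 7*sqrt(2)/110.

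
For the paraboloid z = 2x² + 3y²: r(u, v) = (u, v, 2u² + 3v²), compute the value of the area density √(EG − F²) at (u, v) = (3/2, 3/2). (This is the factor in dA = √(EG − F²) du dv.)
√(EG − F²)|_{(3/2, 3/2)} = sqrt(118)

E = 16*u^2 + 1, F = 24*u*v, G = 36*v^2 + 1, so EG − F² = 16*u^2 + 36*v^2 + 1. Taking the positive square root: √(EG − F²) = sqrt(16*u^2 + 36*v^2 + 1). At (u, v) = (3/2, 3/2): sqrt(118).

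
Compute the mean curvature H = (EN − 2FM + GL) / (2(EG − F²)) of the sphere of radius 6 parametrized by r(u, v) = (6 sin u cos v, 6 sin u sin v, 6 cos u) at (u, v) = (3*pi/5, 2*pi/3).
H = -1/6

With E = 36, F = 0, G = 36*sin(u)^2, L = -6*sin(u)/Abs(sin(u)), M = 0, N = -6*sin(u)^3/Abs(sin(u)), assemble
  H = (EN − 2FM + GL) / (2(EG − F²)) = -sin(u)/(6*Abs(sin(u))).
At (u, v) = (3*pi/5, 2*pi/3): H = -1/6.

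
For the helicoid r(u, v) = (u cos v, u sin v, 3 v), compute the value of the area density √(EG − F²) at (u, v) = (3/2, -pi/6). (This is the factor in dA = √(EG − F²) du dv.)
√(EG − F²)|_{(3/2, -pi/6)} = 3*sqrt(5)/2

E = 1, F = 0, G = u^2 + 9, so EG − F² = u^2 + 9. Taking the positive square root: √(EG − F²) = sqrt(u^2 + 9). At (u, v) = (3/2, -pi/6): 3*sqrt(5)/2.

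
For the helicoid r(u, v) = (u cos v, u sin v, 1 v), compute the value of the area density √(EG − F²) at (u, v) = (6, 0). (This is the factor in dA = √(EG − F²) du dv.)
√(EG − F²)|_{(6, 0)} = sqrt(37)

E = 1, F = 0, G = u^2 + 1, so EG − F² = u^2 + 1. Taking the positive square root: √(EG − F²) = sqrt(u^2 + 1). At (u, v) = (6, 0): sqrt(37).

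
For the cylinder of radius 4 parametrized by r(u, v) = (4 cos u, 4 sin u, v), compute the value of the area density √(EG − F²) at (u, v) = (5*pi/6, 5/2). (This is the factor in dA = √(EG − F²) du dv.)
√(EG − F²)|_{(5*pi/6, 5/2)} = 4

E = 16, F = 0, G = 1, so EG − F² = 16. Taking the positive square root: √(EG − F²) = 4. At (u, v) = (5*pi/6, 5/2): 4.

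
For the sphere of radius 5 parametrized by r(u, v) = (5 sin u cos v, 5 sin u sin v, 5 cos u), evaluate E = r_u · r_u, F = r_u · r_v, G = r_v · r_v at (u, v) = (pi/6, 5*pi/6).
E = 25;  F = 0;  G = 25/4

Partials: r_u = (5*cos(u)*cos(v), 5*sin(v)*cos(u), -5*sin(u)), r_v = (-5*sin(u)*sin(v), 5*sin(u)*cos(v), 0). As functions of (u, v):
  E = r_u · r_u = 25,
  F = r_u · r_v = 0,
  G = r_v · r_v = 25*sin(u)^2.
Evaluating at (u, v) = (pi/6, 5*pi/6): E = 25, F = 0, G = 25/4.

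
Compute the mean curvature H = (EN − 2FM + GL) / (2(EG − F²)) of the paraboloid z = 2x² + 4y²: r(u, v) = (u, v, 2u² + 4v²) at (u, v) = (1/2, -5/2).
H = 274*sqrt(5)/6075

With E = 16*u^2 + 1, F = 32*u*v, G = 64*v^2 + 1, L = 4/sqrt(16*u^2 + 64*v^2 + 1), M = 0, N = 8/sqrt(16*u^2 + 64*v^2 + 1), assemble
  H = (EN − 2FM + GL) / (2(EG − F²)) = 2*(32*u^2 + 64*v^2 + 3)/(16*u^2 + 64*v^2 + 1)^(3/2).
At (u, v) = (1/2, -5/2): H = 274*sqrt(5)/6075.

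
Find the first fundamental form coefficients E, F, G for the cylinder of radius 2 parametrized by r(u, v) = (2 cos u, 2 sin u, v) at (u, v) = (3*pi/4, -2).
E = 4;  F = 0;  G = 1

Partials: r_u = (-2*sin(u), 2*cos(u), 0), r_v = (0, 0, 1). As functions of (u, v):
  E = r_u · r_u = 4,
  F = r_u · r_v = 0,
  G = r_v · r_v = 1.
Evaluating at (u, v) = (3*pi/4, -2): E = 4, F = 0, G = 1.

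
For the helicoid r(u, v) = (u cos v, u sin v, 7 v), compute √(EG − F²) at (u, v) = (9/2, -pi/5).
√(EG − F²)|_{(9/2, -pi/5)} = sqrt(277)/2

E = 1, F = 0, G = u^2 + 49; EG − F² = u^2 + 49; √(EG − F²) = sqrt(u^2 + 49). At the given point: sqrt(277)/2.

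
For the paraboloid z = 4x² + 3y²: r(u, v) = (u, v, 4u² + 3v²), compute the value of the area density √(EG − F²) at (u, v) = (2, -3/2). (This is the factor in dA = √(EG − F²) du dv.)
√(EG − F²)|_{(2, -3/2)} = 13*sqrt(2)

E = 64*u^2 + 1, F = 48*u*v, G = 36*v^2 + 1, so EG − F² = 64*u^2 + 36*v^2 + 1. Taking the positive square root: √(EG − F²) = sqrt(64*u^2 + 36*v^2 + 1). At (u, v) = (2, -3/2): 13*sqrt(2).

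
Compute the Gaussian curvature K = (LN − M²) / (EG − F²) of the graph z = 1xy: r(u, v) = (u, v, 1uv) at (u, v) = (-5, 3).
K = -1/1225

Coefficients of the first fundamental form: E = v^2 + 1, F = u*v, G = u^2 + 1.
Coefficients of the second fundamental form: L = 0, M = 1/sqrt(u^2 + v^2 + 1), N = 0.
Assemble K = (LN − M²)/(EG − F²) = 1/((u^2*v^2 - (u^2 + 1)*(v^2 + 1))*(u^2 + v^2 + 1)). At (u, v) = (-5, 3): K = -1/1225.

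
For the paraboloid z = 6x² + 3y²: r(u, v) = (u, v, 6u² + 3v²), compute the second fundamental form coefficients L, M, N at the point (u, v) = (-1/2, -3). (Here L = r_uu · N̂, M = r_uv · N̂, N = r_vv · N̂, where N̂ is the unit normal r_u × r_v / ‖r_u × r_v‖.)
L = 12/19;  M = 0;  N = 6/19

Compute the unit normal N̂(u, v) = (-12*u/sqrt(144*u^2 + 36*v^2 + 1), -6*v/sqrt(144*u^2 + 36*v^2 + 1), 1/sqrt(144*u^2 + 36*v^2 + 1)), and the second partials r_uu, r_uv, r_vv. Take dot products:
  L(u, v) = r_uu · N̂ = 12/sqrt(144*u^2 + 36*v^2 + 1),
  M(u, v) = r_uv · N̂ = 0,
  N(u, v) = r_vv · N̂ = 6/sqrt(144*u^2 + 36*v^2 + 1).
Evaluating at (u, v) = (-1/2, -3):
  L = 12/19, M = 0, N = 6/19.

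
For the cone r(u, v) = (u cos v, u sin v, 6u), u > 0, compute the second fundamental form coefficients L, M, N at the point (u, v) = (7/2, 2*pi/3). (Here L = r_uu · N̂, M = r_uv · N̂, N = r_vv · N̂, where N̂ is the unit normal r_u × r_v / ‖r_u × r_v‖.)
L = 0;  M = 0;  N = 21*sqrt(37)/37

Compute the unit normal N̂(u, v) = (-6*sqrt(37)*u*cos(v)/(37*Abs(u)), -6*sqrt(37)*u*sin(v)/(37*Abs(u)), sqrt(37)*u/(37*Abs(u))), and the second partials r_uu, r_uv, r_vv. Take dot products:
  L(u, v) = r_uu · N̂ = 0,
  M(u, v) = r_uv · N̂ = 0,
  N(u, v) = r_vv · N̂ = 6*sqrt(37)*u^2/(37*Abs(u)).
Evaluating at (u, v) = (7/2, 2*pi/3):
  L = 0, M = 0, N = 21*sqrt(37)/37.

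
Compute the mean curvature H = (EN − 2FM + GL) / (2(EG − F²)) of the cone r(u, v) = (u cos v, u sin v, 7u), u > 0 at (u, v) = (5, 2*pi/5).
H = 7*sqrt(2)/100

With E = 50, F = 0, G = u^2, L = 0, M = 0, N = 7*sqrt(2)*u^2/(10*Abs(u)), assemble
  H = (EN − 2FM + GL) / (2(EG − F²)) = 7*sqrt(2)/(20*Abs(u)).
At (u, v) = (5, 2*pi/5): H = 7*sqrt(2)/100.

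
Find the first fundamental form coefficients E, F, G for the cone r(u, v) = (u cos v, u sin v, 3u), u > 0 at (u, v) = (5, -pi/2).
E = 10;  F = 0;  G = 25

Partials: r_u = (cos(v), sin(v), 3), r_v = (-u*sin(v), u*cos(v), 0). As functions of (u, v):
  E = r_u · r_u = 10,
  F = r_u · r_v = 0,
  G = r_v · r_v = u^2.
Evaluating at (u, v) = (5, -pi/2): E = 10, F = 0, G = 25.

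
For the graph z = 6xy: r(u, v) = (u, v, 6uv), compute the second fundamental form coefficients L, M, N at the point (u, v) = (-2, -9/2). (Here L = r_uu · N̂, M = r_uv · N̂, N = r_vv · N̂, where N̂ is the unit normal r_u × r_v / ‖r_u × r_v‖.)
L = 0;  M = 3*sqrt(874)/437;  N = 0

Compute the unit normal N̂(u, v) = (-6*v/sqrt(36*u^2 + 36*v^2 + 1), -6*u/sqrt(36*u^2 + 36*v^2 + 1), 1/sqrt(36*u^2 + 36*v^2 + 1)), and the second partials r_uu, r_uv, r_vv. Take dot products:
  L(u, v) = r_uu · N̂ = 0,
  M(u, v) = r_uv · N̂ = 6/sqrt(36*u^2 + 36*v^2 + 1),
  N(u, v) = r_vv · N̂ = 0.
Evaluating at (u, v) = (-2, -9/2):
  L = 0, M = 3*sqrt(874)/437, N = 0.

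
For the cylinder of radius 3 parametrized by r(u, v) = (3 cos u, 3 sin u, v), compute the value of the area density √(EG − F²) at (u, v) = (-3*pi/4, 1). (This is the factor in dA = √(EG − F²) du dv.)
√(EG − F²)|_{(-3*pi/4, 1)} = 3

E = 9, F = 0, G = 1, so EG − F² = 9. Taking the positive square root: √(EG − F²) = 3. At (u, v) = (-3*pi/4, 1): 3.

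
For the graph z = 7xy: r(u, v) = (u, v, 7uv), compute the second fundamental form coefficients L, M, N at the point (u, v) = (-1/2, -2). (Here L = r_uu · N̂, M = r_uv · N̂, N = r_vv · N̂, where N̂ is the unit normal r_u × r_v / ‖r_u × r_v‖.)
L = 0;  M = 14*sqrt(93)/279;  N = 0

Compute the unit normal N̂(u, v) = (-7*v/sqrt(49*u^2 + 49*v^2 + 1), -7*u/sqrt(49*u^2 + 49*v^2 + 1), 1/sqrt(49*u^2 + 49*v^2 + 1)), and the second partials r_uu, r_uv, r_vv. Take dot products:
  L(u, v) = r_uu · N̂ = 0,
  M(u, v) = r_uv · N̂ = 7/sqrt(49*u^2 + 49*v^2 + 1),
  N(u, v) = r_vv · N̂ = 0.
Evaluating at (u, v) = (-1/2, -2):
  L = 0, M = 14*sqrt(93)/279, N = 0.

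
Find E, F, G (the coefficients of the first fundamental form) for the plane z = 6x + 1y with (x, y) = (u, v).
E = 37;  F = 6;  G = 2

Compute partials: r_u = (1, 0, 6), r_v = (0, 1, 1). Then
  E = r_u · r_u = 37,
  F = r_u · r_v = 6,
  G = r_v · r_v = 2.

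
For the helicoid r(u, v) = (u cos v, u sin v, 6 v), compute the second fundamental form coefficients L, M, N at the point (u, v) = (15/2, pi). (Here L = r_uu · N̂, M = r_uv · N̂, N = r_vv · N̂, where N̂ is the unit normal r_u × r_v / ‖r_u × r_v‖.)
L = 0;  M = -4*sqrt(41)/41;  N = 0

Compute the unit normal N̂(u, v) = (6*sin(v)/sqrt(u^2 + 36), -6*cos(v)/sqrt(u^2 + 36), u/sqrt(u^2 + 36)), and the second partials r_uu, r_uv, r_vv. Take dot products:
  L(u, v) = r_uu · N̂ = 0,
  M(u, v) = r_uv · N̂ = -6/sqrt(u^2 + 36),
  N(u, v) = r_vv · N̂ = 0.
Evaluating at (u, v) = (15/2, pi):
  L = 0, M = -4*sqrt(41)/41, N = 0.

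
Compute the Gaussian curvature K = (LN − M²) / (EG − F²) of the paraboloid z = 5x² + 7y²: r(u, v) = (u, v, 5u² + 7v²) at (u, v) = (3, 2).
K = 28/567845

Coefficients of the first fundamental form: E = 100*u^2 + 1, F = 140*u*v, G = 196*v^2 + 1.
Coefficients of the second fundamental form: L = 10/sqrt(100*u^2 + 196*v^2 + 1), M = 0, N = 14/sqrt(100*u^2 + 196*v^2 + 1).
Assemble K = (LN − M²)/(EG − F²) = 140/(10000*u^4 + 39200*u^2*v^2 + 200*u^2 + 38416*v^4 + 392*v^2 + 1). At (u, v) = (3, 2): K = 28/567845.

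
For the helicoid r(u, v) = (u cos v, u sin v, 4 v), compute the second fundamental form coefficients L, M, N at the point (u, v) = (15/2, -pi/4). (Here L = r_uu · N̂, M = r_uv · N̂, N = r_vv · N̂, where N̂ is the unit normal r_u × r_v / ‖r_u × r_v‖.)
L = 0;  M = -8/17;  N = 0

Compute the unit normal N̂(u, v) = (4*sin(v)/sqrt(u^2 + 16), -4*cos(v)/sqrt(u^2 + 16), u/sqrt(u^2 + 16)), and the second partials r_uu, r_uv, r_vv. Take dot products:
  L(u, v) = r_uu · N̂ = 0,
  M(u, v) = r_uv · N̂ = -4/sqrt(u^2 + 16),
  N(u, v) = r_vv · N̂ = 0.
Evaluating at (u, v) = (15/2, -pi/4):
  L = 0, M = -8/17, N = 0.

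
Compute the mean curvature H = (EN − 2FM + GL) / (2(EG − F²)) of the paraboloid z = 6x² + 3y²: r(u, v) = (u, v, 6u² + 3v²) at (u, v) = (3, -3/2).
H = 4383*sqrt(1378)/1898884

With E = 144*u^2 + 1, F = 72*u*v, G = 36*v^2 + 1, L = 12/sqrt(144*u^2 + 36*v^2 + 1), M = 0, N = 6/sqrt(144*u^2 + 36*v^2 + 1), assemble
  H = (EN − 2FM + GL) / (2(EG − F²)) = 9*(48*u^2 + 24*v^2 + 1)/(144*u^2 + 36*v^2 + 1)^(3/2).
At (u, v) = (3, -3/2): H = 4383*sqrt(1378)/1898884.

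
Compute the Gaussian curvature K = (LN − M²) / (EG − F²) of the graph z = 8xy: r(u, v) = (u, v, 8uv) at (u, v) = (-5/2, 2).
K = -64/431649

Coefficients of the first fundamental form: E = 64*v^2 + 1, F = 64*u*v, G = 64*u^2 + 1.
Coefficients of the second fundamental form: L = 0, M = 8/sqrt(64*u^2 + 64*v^2 + 1), N = 0.
Assemble K = (LN − M²)/(EG − F²) = -64/(4096*u^4 + 8192*u^2*v^2 + 128*u^2 + 4096*v^4 + 128*v^2 + 1). At (u, v) = (-5/2, 2): K = -64/431649.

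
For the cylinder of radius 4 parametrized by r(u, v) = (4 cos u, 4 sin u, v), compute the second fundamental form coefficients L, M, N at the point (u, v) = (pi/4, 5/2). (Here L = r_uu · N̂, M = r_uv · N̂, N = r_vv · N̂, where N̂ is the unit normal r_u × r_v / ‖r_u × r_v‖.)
L = -4;  M = 0;  N = 0

Compute the unit normal N̂(u, v) = (cos(u), sin(u), 0), and the second partials r_uu, r_uv, r_vv. Take dot products:
  L(u, v) = r_uu · N̂ = -4,
  M(u, v) = r_uv · N̂ = 0,
  N(u, v) = r_vv · N̂ = 0.
Evaluating at (u, v) = (pi/4, 5/2):
  L = -4, M = 0, N = 0.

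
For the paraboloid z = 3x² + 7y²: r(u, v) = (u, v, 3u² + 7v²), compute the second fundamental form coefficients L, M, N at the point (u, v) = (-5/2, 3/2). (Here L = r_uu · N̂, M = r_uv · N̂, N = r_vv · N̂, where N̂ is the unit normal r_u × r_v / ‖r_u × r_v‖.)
L = 6*sqrt(667)/667;  M = 0;  N = 14*sqrt(667)/667

Compute the unit normal N̂(u, v) = (-6*u/sqrt(36*u^2 + 196*v^2 + 1), -14*v/sqrt(36*u^2 + 196*v^2 + 1), 1/sqrt(36*u^2 + 196*v^2 + 1)), and the second partials r_uu, r_uv, r_vv. Take dot products:
  L(u, v) = r_uu · N̂ = 6/sqrt(36*u^2 + 196*v^2 + 1),
  M(u, v) = r_uv · N̂ = 0,
  N(u, v) = r_vv · N̂ = 14/sqrt(36*u^2 + 196*v^2 + 1).
Evaluating at (u, v) = (-5/2, 3/2):
  L = 6*sqrt(667)/667, M = 0, N = 14*sqrt(667)/667.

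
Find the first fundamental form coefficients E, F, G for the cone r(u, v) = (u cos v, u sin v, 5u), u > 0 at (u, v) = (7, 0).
E = 26;  F = 0;  G = 49

Partials: r_u = (cos(v), sin(v), 5), r_v = (-u*sin(v), u*cos(v), 0). As functions of (u, v):
  E = r_u · r_u = 26,
  F = r_u · r_v = 0,
  G = r_v · r_v = u^2.
Evaluating at (u, v) = (7, 0): E = 26, F = 0, G = 49.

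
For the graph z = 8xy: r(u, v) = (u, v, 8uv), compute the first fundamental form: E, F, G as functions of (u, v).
E = 64*v^2 + 1;  F = 64*u*v;  G = 64*u^2 + 1

Compute partials: r_u = (1, 0, 8*v), r_v = (0, 1, 8*u). Then
  E = r_u · r_u = 64*v^2 + 1,
  F = r_u · r_v = 64*u*v,
  G = r_v · r_v = 64*u^2 + 1.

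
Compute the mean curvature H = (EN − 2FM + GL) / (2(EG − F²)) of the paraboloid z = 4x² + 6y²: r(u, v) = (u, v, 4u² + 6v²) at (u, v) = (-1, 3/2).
H = 1690*sqrt(389)/151321

With E = 64*u^2 + 1, F = 96*u*v, G = 144*v^2 + 1, L = 8/sqrt(64*u^2 + 144*v^2 + 1), M = 0, N = 12/sqrt(64*u^2 + 144*v^2 + 1), assemble
  H = (EN − 2FM + GL) / (2(EG − F²)) = 2*(192*u^2 + 288*v^2 + 5)/(64*u^2 + 144*v^2 + 1)^(3/2).
At (u, v) = (-1, 3/2): H = 1690*sqrt(389)/151321.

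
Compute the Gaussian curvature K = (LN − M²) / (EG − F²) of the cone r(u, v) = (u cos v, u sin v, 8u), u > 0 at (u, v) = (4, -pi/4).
K = 0

Coefficients of the first fundamental form: E = 65, F = 0, G = u^2.
Coefficients of the second fundamental form: L = 0, M = 0, N = 8*sqrt(65)*u^2/(65*Abs(u)).
Assemble K = (LN − M²)/(EG − F²) = 0. At (u, v) = (4, -pi/4): K = 0.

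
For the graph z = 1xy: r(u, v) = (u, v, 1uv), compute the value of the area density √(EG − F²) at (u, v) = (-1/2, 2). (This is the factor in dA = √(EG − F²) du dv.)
√(EG − F²)|_{(-1/2, 2)} = sqrt(21)/2

E = v^2 + 1, F = u*v, G = u^2 + 1, so EG − F² = u^2 + v^2 + 1. Taking the positive square root: √(EG − F²) = sqrt(u^2 + v^2 + 1). At (u, v) = (-1/2, 2): sqrt(21)/2.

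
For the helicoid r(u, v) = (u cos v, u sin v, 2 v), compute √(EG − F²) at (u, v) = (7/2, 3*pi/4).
√(EG − F²)|_{(7/2, 3*pi/4)} = sqrt(65)/2

E = 1, F = 0, G = u^2 + 4; EG − F² = u^2 + 4; √(EG − F²) = sqrt(u^2 + 4). At the given point: sqrt(65)/2.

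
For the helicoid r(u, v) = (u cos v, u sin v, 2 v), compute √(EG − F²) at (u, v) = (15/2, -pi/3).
√(EG − F²)|_{(15/2, -pi/3)} = sqrt(241)/2

E = 1, F = 0, G = u^2 + 4; EG − F² = u^2 + 4; √(EG − F²) = sqrt(u^2 + 4). At the given point: sqrt(241)/2.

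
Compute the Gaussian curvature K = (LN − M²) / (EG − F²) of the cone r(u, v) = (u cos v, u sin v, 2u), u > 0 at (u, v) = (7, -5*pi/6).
K = 0

Coefficients of the first fundamental form: E = 5, F = 0, G = u^2.
Coefficients of the second fundamental form: L = 0, M = 0, N = 2*sqrt(5)*u^2/(5*Abs(u)).
Assemble K = (LN − M²)/(EG − F²) = 0. At (u, v) = (7, -5*pi/6): K = 0.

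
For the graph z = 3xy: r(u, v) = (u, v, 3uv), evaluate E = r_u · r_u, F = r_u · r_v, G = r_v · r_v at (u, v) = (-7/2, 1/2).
E = 13/4;  F = -63/4;  G = 445/4

Partials: r_u = (1, 0, 3*v), r_v = (0, 1, 3*u). As functions of (u, v):
  E = r_u · r_u = 9*v^2 + 1,
  F = r_u · r_v = 9*u*v,
  G = r_v · r_v = 9*u^2 + 1.
Evaluating at (u, v) = (-7/2, 1/2): E = 13/4, F = -63/4, G = 445/4.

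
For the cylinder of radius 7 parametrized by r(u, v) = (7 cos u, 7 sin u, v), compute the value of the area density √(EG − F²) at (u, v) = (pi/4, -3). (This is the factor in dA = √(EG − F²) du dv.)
√(EG − F²)|_{(pi/4, -3)} = 7

E = 49, F = 0, G = 1, so EG − F² = 49. Taking the positive square root: √(EG − F²) = 7. At (u, v) = (pi/4, -3): 7.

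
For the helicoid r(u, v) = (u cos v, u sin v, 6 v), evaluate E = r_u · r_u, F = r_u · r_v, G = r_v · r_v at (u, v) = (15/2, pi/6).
E = 1;  F = 0;  G = 369/4

Partials: r_u = (cos(v), sin(v), 0), r_v = (-u*sin(v), u*cos(v), 6). As functions of (u, v):
  E = r_u · r_u = 1,
  F = r_u · r_v = 0,
  G = r_v · r_v = u^2 + 36.
Evaluating at (u, v) = (15/2, pi/6): E = 1, F = 0, G = 369/4.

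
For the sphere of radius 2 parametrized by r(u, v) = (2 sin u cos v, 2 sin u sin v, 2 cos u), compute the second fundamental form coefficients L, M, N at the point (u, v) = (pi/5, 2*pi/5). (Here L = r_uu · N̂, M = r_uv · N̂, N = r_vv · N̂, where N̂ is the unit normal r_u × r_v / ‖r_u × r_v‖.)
L = -2;  M = 0;  N = -5/4 + sqrt(5)/4

Compute the unit normal N̂(u, v) = (sin(u)^2*cos(v)/Abs(sin(u)), sin(u)^2*sin(v)/Abs(sin(u)), sin(2*u)/(2*Abs(sin(u)))), and the second partials r_uu, r_uv, r_vv. Take dot products:
  L(u, v) = r_uu · N̂ = -2*sin(u)/Abs(sin(u)),
  M(u, v) = r_uv · N̂ = 0,
  N(u, v) = r_vv · N̂ = -2*sin(u)^3/Abs(sin(u)).
Evaluating at (u, v) = (pi/5, 2*pi/5):
  L = -2, M = 0, N = -5/4 + sqrt(5)/4.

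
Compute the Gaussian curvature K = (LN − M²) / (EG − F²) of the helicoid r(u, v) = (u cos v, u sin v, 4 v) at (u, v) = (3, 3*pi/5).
K = -16/625

Coefficients of the first fundamental form: E = 1, F = 0, G = u^2 + 16.
Coefficients of the second fundamental form: L = 0, M = -4/sqrt(u^2 + 16), N = 0.
Assemble K = (LN − M²)/(EG − F²) = -16/(u^2 + 16)^2. At (u, v) = (3, 3*pi/5): K = -16/625.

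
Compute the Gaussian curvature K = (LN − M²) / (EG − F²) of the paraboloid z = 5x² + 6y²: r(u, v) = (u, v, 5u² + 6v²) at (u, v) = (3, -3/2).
K = 24/300125

Coefficients of the first fundamental form: E = 100*u^2 + 1, F = 120*u*v, G = 144*v^2 + 1.
Coefficients of the second fundamental form: L = 10/sqrt(100*u^2 + 144*v^2 + 1), M = 0, N = 12/sqrt(100*u^2 + 144*v^2 + 1).
Assemble K = (LN − M²)/(EG − F²) = 120/(10000*u^4 + 28800*u^2*v^2 + 200*u^2 + 20736*v^4 + 288*v^2 + 1). At (u, v) = (3, -3/2): K = 24/300125.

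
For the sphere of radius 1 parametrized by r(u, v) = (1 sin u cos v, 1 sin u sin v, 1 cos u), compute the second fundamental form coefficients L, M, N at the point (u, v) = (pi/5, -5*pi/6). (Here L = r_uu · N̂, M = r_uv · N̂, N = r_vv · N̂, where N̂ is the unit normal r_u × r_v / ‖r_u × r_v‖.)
L = -1;  M = 0;  N = -5/8 + sqrt(5)/8

Compute the unit normal N̂(u, v) = (sin(u)^2*cos(v)/Abs(sin(u)), sin(u)^2*sin(v)/Abs(sin(u)), sin(2*u)/(2*Abs(sin(u)))), and the second partials r_uu, r_uv, r_vv. Take dot products:
  L(u, v) = r_uu · N̂ = -sin(u)/Abs(sin(u)),
  M(u, v) = r_uv · N̂ = 0,
  N(u, v) = r_vv · N̂ = -sin(u)^3/Abs(sin(u)).
Evaluating at (u, v) = (pi/5, -5*pi/6):
  L = -1, M = 0, N = -5/8 + sqrt(5)/8.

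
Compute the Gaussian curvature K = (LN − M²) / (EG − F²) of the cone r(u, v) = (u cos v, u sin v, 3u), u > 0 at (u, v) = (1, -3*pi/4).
K = 0

Coefficients of the first fundamental form: E = 10, F = 0, G = u^2.
Coefficients of the second fundamental form: L = 0, M = 0, N = 3*sqrt(10)*u^2/(10*Abs(u)).
Assemble K = (LN − M²)/(EG − F²) = 0. At (u, v) = (1, -3*pi/4): K = 0.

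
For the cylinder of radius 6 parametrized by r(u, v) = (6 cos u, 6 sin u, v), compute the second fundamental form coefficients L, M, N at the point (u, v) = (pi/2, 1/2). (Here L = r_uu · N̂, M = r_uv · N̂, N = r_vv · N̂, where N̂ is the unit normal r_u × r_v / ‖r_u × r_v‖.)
L = -6;  M = 0;  N = 0

Compute the unit normal N̂(u, v) = (cos(u), sin(u), 0), and the second partials r_uu, r_uv, r_vv. Take dot products:
  L(u, v) = r_uu · N̂ = -6,
  M(u, v) = r_uv · N̂ = 0,
  N(u, v) = r_vv · N̂ = 0.
Evaluating at (u, v) = (pi/2, 1/2):
  L = -6, M = 0, N = 0.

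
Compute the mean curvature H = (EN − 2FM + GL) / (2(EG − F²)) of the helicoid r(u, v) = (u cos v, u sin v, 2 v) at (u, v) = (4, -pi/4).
H = 0

With E = 1, F = 0, G = u^2 + 4, L = 0, M = -2/sqrt(u^2 + 4), N = 0, assemble
  H = (EN − 2FM + GL) / (2(EG − F²)) = 0.
At (u, v) = (4, -pi/4): H = 0.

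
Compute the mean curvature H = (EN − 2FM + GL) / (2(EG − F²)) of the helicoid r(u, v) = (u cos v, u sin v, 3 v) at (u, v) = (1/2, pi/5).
H = 0

With E = 1, F = 0, G = u^2 + 9, L = 0, M = -3/sqrt(u^2 + 9), N = 0, assemble
  H = (EN − 2FM + GL) / (2(EG − F²)) = 0.
At (u, v) = (1/2, pi/5): H = 0.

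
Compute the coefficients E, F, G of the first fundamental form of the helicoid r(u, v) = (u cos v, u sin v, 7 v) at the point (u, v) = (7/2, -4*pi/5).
E = 1;  F = 0;  G = 245/4

Partials: r_u = (cos(v), sin(v), 0), r_v = (-u*sin(v), u*cos(v), 7). As functions of (u, v):
  E = r_u · r_u = 1,
  F = r_u · r_v = 0,
  G = r_v · r_v = u^2 + 49.
Evaluating at (u, v) = (7/2, -4*pi/5): E = 1, F = 0, G = 245/4.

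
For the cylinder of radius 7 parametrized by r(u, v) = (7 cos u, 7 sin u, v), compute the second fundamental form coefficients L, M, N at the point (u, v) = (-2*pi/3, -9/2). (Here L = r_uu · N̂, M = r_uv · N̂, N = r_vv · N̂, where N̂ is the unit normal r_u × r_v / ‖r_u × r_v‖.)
L = -7;  M = 0;  N = 0

Compute the unit normal N̂(u, v) = (cos(u), sin(u), 0), and the second partials r_uu, r_uv, r_vv. Take dot products:
  L(u, v) = r_uu · N̂ = -7,
  M(u, v) = r_uv · N̂ = 0,
  N(u, v) = r_vv · N̂ = 0.
Evaluating at (u, v) = (-2*pi/3, -9/2):
  L = -7, M = 0, N = 0.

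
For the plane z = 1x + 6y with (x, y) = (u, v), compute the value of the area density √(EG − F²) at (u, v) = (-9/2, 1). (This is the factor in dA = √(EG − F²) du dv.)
√(EG − F²)|_{(-9/2, 1)} = sqrt(38)

E = 2, F = 6, G = 37, so EG − F² = 38. Taking the positive square root: √(EG − F²) = sqrt(38). At (u, v) = (-9/2, 1): sqrt(38).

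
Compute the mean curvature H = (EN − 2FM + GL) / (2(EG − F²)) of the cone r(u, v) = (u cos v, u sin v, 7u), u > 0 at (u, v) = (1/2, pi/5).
H = 7*sqrt(2)/10

With E = 50, F = 0, G = u^2, L = 0, M = 0, N = 7*sqrt(2)*u^2/(10*Abs(u)), assemble
  H = (EN − 2FM + GL) / (2(EG − F²)) = 7*sqrt(2)/(20*Abs(u)).
At (u, v) = (1/2, pi/5): H = 7*sqrt(2)/10.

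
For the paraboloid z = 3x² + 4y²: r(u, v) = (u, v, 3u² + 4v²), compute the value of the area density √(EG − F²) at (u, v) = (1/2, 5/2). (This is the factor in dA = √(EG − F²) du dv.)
√(EG − F²)|_{(1/2, 5/2)} = sqrt(410)

E = 36*u^2 + 1, F = 48*u*v, G = 64*v^2 + 1, so EG − F² = 36*u^2 + 64*v^2 + 1. Taking the positive square root: √(EG − F²) = sqrt(36*u^2 + 64*v^2 + 1). At (u, v) = (1/2, 5/2): sqrt(410).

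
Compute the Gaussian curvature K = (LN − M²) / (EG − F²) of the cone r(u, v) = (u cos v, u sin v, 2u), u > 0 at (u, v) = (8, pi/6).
K = 0

Coefficients of the first fundamental form: E = 5, F = 0, G = u^2.
Coefficients of the second fundamental form: L = 0, M = 0, N = 2*sqrt(5)*u^2/(5*Abs(u)).
Assemble K = (LN − M²)/(EG − F²) = 0. At (u, v) = (8, pi/6): K = 0.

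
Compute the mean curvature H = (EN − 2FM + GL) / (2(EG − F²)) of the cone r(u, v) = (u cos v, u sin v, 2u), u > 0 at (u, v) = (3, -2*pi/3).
H = sqrt(5)/15

With E = 5, F = 0, G = u^2, L = 0, M = 0, N = 2*sqrt(5)*u^2/(5*Abs(u)), assemble
  H = (EN − 2FM + GL) / (2(EG − F²)) = sqrt(5)/(5*Abs(u)).
At (u, v) = (3, -2*pi/3): H = sqrt(5)/15.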